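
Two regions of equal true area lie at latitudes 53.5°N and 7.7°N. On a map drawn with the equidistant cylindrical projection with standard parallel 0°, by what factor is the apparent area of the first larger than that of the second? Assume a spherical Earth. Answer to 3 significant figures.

1.67

Plate carrée maps x = Rλ, y = Rφ. The meridian scale is h = 1 and the parallel scale is k = 1/cos φ = sec φ.
Areal scale at 53.5°: h·k = 1.000 × 1.681 = 1.681.
Areal scale at 7.7°: h·k = 1.000 × 1.009 = 1.009.
Ratio = 1.681/1.009 ≈ 1.67.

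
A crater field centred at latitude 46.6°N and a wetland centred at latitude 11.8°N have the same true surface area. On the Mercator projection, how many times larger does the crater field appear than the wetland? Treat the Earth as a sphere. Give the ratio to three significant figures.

Mercator areal scale is sec²φ.
At 46.6°: sec²(46.6°) = 1/0.6871² = 2.118.
At 11.8°: sec²(11.8°) = 1/0.9789² = 1.044.
Ratio = 2.118/1.044 = cos²(11.8°)/cos²(46.6°) ≈ 2.03.

2.03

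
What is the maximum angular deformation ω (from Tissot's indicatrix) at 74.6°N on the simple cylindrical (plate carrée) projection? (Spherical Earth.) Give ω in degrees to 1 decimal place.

70.9°

For the equirectangular projection with φ₀ = 0 (plate carrée), h = 1 along meridians and k = sec φ along parallels.
At 74.6°: h = 1.000, k = 3.766; principal scales a = 3.766, b = 1.000.
sin(ω/2) = (a − b)/(a + b) = 2.766/4.766 = 0.5803, so ω = 2 arcsin(0.5803) ≈ 70.9°.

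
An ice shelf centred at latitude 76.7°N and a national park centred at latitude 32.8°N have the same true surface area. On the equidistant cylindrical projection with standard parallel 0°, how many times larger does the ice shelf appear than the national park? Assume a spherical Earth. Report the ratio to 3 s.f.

3.65

For the equirectangular projection with φ₀ = 0 (plate carrée), h = 1 along meridians and k = sec φ along parallels.
Areal scale at 76.7°: h·k = 1.000 × 4.347 = 4.347.
Areal scale at 32.8°: h·k = 1.000 × 1.190 = 1.190.
Ratio = 4.347/1.190 ≈ 3.65.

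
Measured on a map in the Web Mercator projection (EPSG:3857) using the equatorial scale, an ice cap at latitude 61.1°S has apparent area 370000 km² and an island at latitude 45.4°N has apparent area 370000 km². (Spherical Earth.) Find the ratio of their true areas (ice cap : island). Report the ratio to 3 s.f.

On Mercator the areal scale is sec²φ, so true area = apparent × cos²φ.
True area of ice cap: 370000 × cos²(61.1°) = 370000 × 0.2336 = 86420 km².
True area of island: 370000 × cos²(45.4°) = 370000 × 0.4930 = 182400 km².
Ratio = 86420 / 182400 ≈ 0.474.

0.474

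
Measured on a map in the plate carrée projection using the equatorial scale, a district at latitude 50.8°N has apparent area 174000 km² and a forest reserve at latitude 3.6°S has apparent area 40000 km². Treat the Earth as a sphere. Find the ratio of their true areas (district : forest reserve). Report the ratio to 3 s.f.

Plate carrée has h = 1 and k = sec φ, giving areal scale sec φ; true area = (apparent area) · cos φ.
True area of district: 174000 × cos(50.8°) = 174000 × 0.6320 = 110000 km².
True area of forest reserve: 40000 × cos(3.6°) = 40000 × 0.9980 = 39920 km².
Ratio = 110000 / 39920 ≈ 2.75.

2.75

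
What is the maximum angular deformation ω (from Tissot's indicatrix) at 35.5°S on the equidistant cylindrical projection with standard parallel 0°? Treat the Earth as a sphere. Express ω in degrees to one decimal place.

11.8°

In the plate carrée (x = Rλ, y = Rφ), meridians are true-scale (h = 1) and parallels are stretched by k = sec φ.
At 35.5°: h = 1.000, k = 1.228; principal scales a = 1.228, b = 1.000.
sin(ω/2) = (a − b)/(a + b) = 0.2283/2.228 = 0.1025, so ω = 2 arcsin(0.1025) ≈ 11.8°.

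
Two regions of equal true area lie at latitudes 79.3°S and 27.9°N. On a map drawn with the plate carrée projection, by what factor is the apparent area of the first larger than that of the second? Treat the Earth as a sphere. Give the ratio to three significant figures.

4.76

For the equirectangular projection with φ₀ = 0 (plate carrée), h = 1 along meridians and k = sec φ along parallels.
Areal scale at 79.3°: h·k = 1.000 × 5.386 = 5.386.
Areal scale at 27.9°: h·k = 1.000 × 1.132 = 1.132.
Ratio = 5.386/1.132 ≈ 4.76.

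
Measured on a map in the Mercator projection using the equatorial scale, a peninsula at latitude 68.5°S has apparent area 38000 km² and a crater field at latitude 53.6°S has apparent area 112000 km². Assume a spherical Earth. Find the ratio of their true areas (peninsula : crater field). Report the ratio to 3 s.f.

Mercator's areal exaggeration is sec²φ; hence true area = (apparent area) · cos²φ.
True area of peninsula: 38000 × cos²(68.5°) = 38000 × 0.1343 = 5104 km².
True area of crater field: 112000 × cos²(53.6°) = 112000 × 0.3521 = 39440 km².
Ratio = 5104 / 39440 ≈ 0.129.

0.129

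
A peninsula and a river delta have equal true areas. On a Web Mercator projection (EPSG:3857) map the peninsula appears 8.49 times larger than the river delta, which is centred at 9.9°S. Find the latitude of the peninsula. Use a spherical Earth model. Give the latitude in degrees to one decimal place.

70.2°

For equal true areas on Mercator, apparent areas scale as sec²φ, so the ratio is cos²φ₂ / cos²φ₁.
cos²φ₂ / cos²φ₁ = 8.49  ⇒  cos φ₁ = cos 9.9° / √8.49 = 0.9851/2.914 = 0.3381.
φ₁ = arccos(0.3381) ≈ 70.2°.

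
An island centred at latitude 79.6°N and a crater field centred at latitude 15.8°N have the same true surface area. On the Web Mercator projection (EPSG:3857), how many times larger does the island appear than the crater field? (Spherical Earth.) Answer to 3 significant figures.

28.4

Mercator is conformal with k = sec φ, so areal scale = k² = sec²φ.
At 79.6°: sec²(79.6°) = 1/0.1805² = 30.69.
At 15.8°: sec²(15.8°) = 1/0.9622² = 1.080.
Ratio = 30.69/1.080 = cos²(15.8°)/cos²(79.6°) ≈ 28.4.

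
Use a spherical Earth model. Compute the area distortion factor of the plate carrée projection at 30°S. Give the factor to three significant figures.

1.15

Plate carrée maps x = Rλ, y = Rφ. The meridian scale is h = 1 and the parallel scale is k = 1/cos φ = sec φ.
Areal scale = h·k = 1 × sec φ; at 30°, h = 1.000, k = 1.155, so h·k = 1.155.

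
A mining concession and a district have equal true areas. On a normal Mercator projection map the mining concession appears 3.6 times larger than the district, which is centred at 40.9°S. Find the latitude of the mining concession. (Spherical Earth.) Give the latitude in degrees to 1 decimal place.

66.5°

Mercator areal scale is sec²φ, so apparent-area ratio = sec²φ₁ / sec²φ₂ = cos²φ₂ / cos²φ₁.
cos²φ₂ / cos²φ₁ = 3.6  ⇒  cos φ₁ = cos 40.9° / √3.6 = 0.7559/1.897 = 0.3984.
φ₁ = arccos(0.3984) ≈ 66.5°.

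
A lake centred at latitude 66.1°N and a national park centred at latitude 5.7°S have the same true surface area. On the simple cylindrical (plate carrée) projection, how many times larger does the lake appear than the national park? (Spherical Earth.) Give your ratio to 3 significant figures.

For the equirectangular projection with φ₀ = 0 (plate carrée), h = 1 along meridians and k = sec φ along parallels.
Areal scale at 66.1°: h·k = 1.000 × 2.468 = 2.468.
Areal scale at 5.7°: h·k = 1.000 × 1.005 = 1.005.
Ratio = 2.468/1.005 ≈ 2.46.

2.46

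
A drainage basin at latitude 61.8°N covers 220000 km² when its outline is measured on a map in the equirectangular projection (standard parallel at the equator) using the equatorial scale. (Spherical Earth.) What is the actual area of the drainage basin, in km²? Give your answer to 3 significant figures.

In the plate carrée (x = Rλ, y = Rφ), meridians are true-scale (h = 1) and parallels are stretched by k = sec φ.
Areal scale = h·k = 1 × sec φ; at 61.8°, h = 1.000, k = 2.116, so h·k = 2.116.
True area = apparent / (areal scale) = 220000 / 2.116 ≈ 104000 km².

104000 km²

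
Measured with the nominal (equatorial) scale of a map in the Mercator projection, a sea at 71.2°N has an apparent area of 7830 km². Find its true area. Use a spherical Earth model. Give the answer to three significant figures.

813 km²

For Mercator, h = k = sec φ (a conformal cylindrical projection has a single point scale, 1/cos φ).
Areal scale = k² = sec²φ = 1/cos²(71.2°) = 1/0.3223² = 9.629.
True area = apparent / (areal scale) = 7830 / 9.629 ≈ 813 km².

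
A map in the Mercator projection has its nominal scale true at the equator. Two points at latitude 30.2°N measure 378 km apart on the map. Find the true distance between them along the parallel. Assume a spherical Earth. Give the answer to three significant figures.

327 km

Mercator is conformal, so the point scale is isotropic: h = k = sec φ = 1/cos φ.
Along the parallel at 30.2°, map distances are exaggerated by k = sec 30.2° = 1.157.
True distance = 378 / 1.157 = 378 × cos 30.2° ≈ 327 km.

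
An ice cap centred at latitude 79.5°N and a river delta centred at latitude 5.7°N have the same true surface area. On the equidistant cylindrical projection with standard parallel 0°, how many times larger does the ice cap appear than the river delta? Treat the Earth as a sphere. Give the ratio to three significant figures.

Plate carrée maps x = Rλ, y = Rφ. The meridian scale is h = 1 and the parallel scale is k = 1/cos φ = sec φ.
Areal scale at 79.5°: h·k = 1.000 × 5.487 = 5.487.
Areal scale at 5.7°: h·k = 1.000 × 1.005 = 1.005.
Ratio = 5.487/1.005 ≈ 5.46.

5.46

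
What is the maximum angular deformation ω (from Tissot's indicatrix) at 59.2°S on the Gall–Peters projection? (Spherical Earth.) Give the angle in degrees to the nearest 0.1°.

36.4°

The Gall–Peters projection is cylindrical equal-area with φ₀ = 45°. Cylindrical equal-area (φ₀ = 45°): h = cos φ / cos 45° along meridians, k = cos 45° / cos φ along parallels; h·k = 1.
At 59.2°: h = 0.7241, k = 1.381; principal scales a = 1.381, b = 0.7241.
sin(ω/2) = (a − b)/(a + b) = 0.6568/2.105 = 0.3120, so ω = 2 arcsin(0.3120) ≈ 36.4°.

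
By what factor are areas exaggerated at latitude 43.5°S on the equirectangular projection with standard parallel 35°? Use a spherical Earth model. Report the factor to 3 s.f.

1.13

In the equirectangular projection with standard parallel φ₀ = 35° (x = Rλ cos φ₀, y = Rφ), meridians are true-scale (h = 1) and the parallel scale is k = cos φ₀ / cos φ.
Areal scale = h·k = 1 × cos φ₀ / cos φ; at 43.5°, h = 1.000, k = 1.129, so h·k = 1.129.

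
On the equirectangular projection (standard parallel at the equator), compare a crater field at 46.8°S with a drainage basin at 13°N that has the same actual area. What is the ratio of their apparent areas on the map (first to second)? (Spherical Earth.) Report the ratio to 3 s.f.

Plate carrée maps x = Rλ, y = Rφ. The meridian scale is h = 1 and the parallel scale is k = 1/cos φ = sec φ.
Areal scale at 46.8°: h·k = 1.000 × 1.461 = 1.461.
Areal scale at 13°: h·k = 1.000 × 1.026 = 1.026.
Ratio = 1.461/1.026 ≈ 1.42.

1.42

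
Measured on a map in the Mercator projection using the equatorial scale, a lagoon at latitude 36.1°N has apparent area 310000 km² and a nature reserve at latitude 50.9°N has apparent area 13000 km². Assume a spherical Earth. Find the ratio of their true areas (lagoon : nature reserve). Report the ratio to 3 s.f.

On Mercator the areal scale is sec²φ, so true area = apparent × cos²φ.
True area of lagoon: 310000 × cos²(36.1°) = 310000 × 0.6528 = 202400 km².
True area of nature reserve: 13000 × cos²(50.9°) = 13000 × 0.3978 = 5171 km².
Ratio = 202400 / 5171 ≈ 39.1.

39.1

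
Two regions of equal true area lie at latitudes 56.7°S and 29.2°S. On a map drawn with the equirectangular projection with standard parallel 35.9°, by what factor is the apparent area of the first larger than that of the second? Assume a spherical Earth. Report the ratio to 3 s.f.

1.59

In the equirectangular projection with standard parallel φ₀ = 35.9° (x = Rλ cos φ₀, y = Rφ), meridians are true-scale (h = 1) and the parallel scale is k = cos φ₀ / cos φ.
Areal scale at 56.7°: h·k = 1.000 × 1.475 = 1.475.
Areal scale at 29.2°: h·k = 1.000 × 0.9280 = 0.9280.
Ratio = 1.475/0.9280 ≈ 1.59.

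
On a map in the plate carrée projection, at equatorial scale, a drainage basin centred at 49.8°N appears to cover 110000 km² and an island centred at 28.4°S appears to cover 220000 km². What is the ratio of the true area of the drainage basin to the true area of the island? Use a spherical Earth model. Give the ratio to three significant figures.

0.367

Plate carrée has h = 1 and k = sec φ, giving areal scale sec φ; true area = (apparent area) · cos φ.
True area of drainage basin: 110000 × cos(49.8°) = 110000 × 0.6455 = 71000 km².
True area of island: 220000 × cos(28.4°) = 220000 × 0.8796 = 193500 km².
Ratio = 71000 / 193500 ≈ 0.367.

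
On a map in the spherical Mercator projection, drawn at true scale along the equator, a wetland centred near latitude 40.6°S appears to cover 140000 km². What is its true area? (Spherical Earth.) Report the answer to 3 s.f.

For Mercator, h = k = sec φ (a conformal cylindrical projection has a single point scale, 1/cos φ).
Areal scale = k² = sec²φ = 1/cos²(40.6°) = 1/0.7593² = 1.735.
True area = apparent / (areal scale) = 140000 / 1.735 ≈ 80700 km².

80700 km²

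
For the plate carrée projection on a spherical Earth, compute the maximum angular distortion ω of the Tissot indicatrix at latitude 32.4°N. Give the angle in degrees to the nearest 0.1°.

9.7°

For the equirectangular projection with φ₀ = 0 (plate carrée), h = 1 along meridians and k = sec φ along parallels.
At 32.4°: h = 1.000, k = 1.184; principal scales a = 1.184, b = 1.000.
sin(ω/2) = (a − b)/(a + b) = 0.1844/2.184 = 0.08441, so ω = 2 arcsin(0.08441) ≈ 9.7°.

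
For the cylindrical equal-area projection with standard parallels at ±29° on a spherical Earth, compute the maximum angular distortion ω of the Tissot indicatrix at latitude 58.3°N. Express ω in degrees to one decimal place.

56.0°

Cylindrical equal-area (φ₀ = 29°): h = cos φ / cos 29° along meridians, k = cos 29° / cos φ along parallels; h·k = 1.
At 58.3°: h = 0.6008, k = 1.664; principal scales a = 1.664, b = 0.6008.
sin(ω/2) = (a − b)/(a + b) = 1.064/2.265 = 0.4696, so ω = 2 arcsin(0.4696) ≈ 56.0°.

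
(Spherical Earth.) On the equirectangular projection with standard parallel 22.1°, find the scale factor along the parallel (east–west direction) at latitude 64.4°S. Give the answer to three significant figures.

In the equirectangular projection with standard parallel φ₀ = 22.1° (x = Rλ cos φ₀, y = Rφ), meridians are true-scale (h = 1) and the parallel scale is k = cos φ₀ / cos φ.
k = cos 22.1° / cos 64.4° = 0.9265/0.4321 = 2.144.

2.14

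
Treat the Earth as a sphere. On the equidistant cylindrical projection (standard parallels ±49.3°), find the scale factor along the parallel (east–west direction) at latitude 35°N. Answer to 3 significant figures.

0.796

The equidistant cylindrical projection with φ₀ = 49.3° has h = 1 (meridians true) and k = cos φ₀ / cos φ along parallels.
k = cos 49.3° / cos 35° = 0.6521/0.8192 = 0.7961.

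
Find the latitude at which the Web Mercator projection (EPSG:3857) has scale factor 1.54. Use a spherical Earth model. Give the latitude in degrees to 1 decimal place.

49.5°

Mercator scale is k = sec φ = 1/cos φ.
1/cos φ = 1.54  ⇒  cos φ = 0.6494  ⇒  φ = arccos(0.6494) ≈ 49.5°.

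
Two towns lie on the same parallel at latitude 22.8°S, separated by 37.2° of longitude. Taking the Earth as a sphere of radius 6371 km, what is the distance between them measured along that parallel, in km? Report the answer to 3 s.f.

Arc length along a parallel = R cos φ · Δλ (with Δλ in radians).
= 6371 × cos 22.8° × (37.2° × π/180) = 6371 × 0.9219 × 0.6493 ≈ 3810 km.

3810 km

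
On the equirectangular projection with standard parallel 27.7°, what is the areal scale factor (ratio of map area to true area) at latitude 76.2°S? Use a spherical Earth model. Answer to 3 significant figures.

3.71

With standard parallel φ₀ = 27.7°, the equirectangular projection gives x = Rλ cos φ₀, y = Rφ, so h = 1 and k = cos 27.7° / cos φ.
Areal scale = h·k = 1 × cos φ₀ / cos φ; at 76.2°, h = 1.000, k = 3.712, so h·k = 3.712.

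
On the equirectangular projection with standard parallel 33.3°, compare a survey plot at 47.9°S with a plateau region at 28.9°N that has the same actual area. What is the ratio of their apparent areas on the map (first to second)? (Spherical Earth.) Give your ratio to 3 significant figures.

In the equirectangular projection with standard parallel φ₀ = 33.3° (x = Rλ cos φ₀, y = Rφ), meridians are true-scale (h = 1) and the parallel scale is k = cos φ₀ / cos φ.
Areal scale at 47.9°: h·k = 1.000 × 1.247 = 1.247.
Areal scale at 28.9°: h·k = 1.000 × 0.9547 = 0.9547.
Ratio = 1.247/0.9547 ≈ 1.31.

1.31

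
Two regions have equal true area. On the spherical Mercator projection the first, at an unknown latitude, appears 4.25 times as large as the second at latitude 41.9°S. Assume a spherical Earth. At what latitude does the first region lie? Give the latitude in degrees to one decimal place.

68.8°

Mercator areal scale is sec²φ, so apparent-area ratio = sec²φ₁ / sec²φ₂ = cos²φ₂ / cos²φ₁.
cos²φ₂ / cos²φ₁ = 4.25  ⇒  cos φ₁ = cos 41.9° / √4.25 = 0.7443/2.062 = 0.3610.
φ₁ = arccos(0.3610) ≈ 68.8°.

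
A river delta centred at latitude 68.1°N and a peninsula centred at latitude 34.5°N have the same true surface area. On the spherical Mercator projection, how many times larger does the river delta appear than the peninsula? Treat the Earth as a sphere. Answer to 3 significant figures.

4.88

Mercator areal scale is sec²φ.
At 68.1°: sec²(68.1°) = 1/0.3730² = 7.188.
At 34.5°: sec²(34.5°) = 1/0.8241² = 1.472.
Ratio = 7.188/1.472 = cos²(34.5°)/cos²(68.1°) ≈ 4.88.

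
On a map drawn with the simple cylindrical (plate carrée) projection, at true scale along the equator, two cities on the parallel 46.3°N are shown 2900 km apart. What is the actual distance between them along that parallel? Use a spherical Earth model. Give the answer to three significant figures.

In the plate carrée (x = Rλ, y = Rφ), meridians are true-scale (h = 1) and parallels are stretched by k = sec φ.
Along the parallel at 46.3°, map distances are exaggerated by k = sec 46.3° = 1.447.
True distance = 2900 / 1.447 = 2900 × cos 46.3° ≈ 2000 km.

2000 km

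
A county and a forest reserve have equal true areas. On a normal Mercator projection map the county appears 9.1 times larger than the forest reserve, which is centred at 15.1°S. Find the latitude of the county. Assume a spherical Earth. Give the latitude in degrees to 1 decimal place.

For equal true areas on Mercator, apparent areas scale as sec²φ, so the ratio is cos²φ₂ / cos²φ₁.
cos²φ₂ / cos²φ₁ = 9.1  ⇒  cos φ₁ = cos 15.1° / √9.1 = 0.9655/3.017 = 0.3201.
φ₁ = arccos(0.3201) ≈ 71.3°.

71.3°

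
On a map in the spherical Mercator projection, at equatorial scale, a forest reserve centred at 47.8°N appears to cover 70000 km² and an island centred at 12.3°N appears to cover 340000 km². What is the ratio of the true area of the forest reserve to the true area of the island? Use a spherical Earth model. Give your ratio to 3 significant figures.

0.0973

Mercator's areal exaggeration is sec²φ; hence true area = (apparent area) · cos²φ.
True area of forest reserve: 70000 × cos²(47.8°) = 70000 × 0.4512 = 31580 km².
True area of island: 340000 × cos²(12.3°) = 340000 × 0.9546 = 324600 km².
Ratio = 31580 / 324600 ≈ 0.0973.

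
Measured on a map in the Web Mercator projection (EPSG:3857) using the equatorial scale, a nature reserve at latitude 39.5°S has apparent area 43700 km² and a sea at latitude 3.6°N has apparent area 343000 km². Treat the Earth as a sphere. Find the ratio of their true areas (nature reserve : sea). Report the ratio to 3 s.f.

0.0762

Since Mercator area scale is 1/cos²φ, the true area equals the apparent area multiplied by cos²φ.
True area of nature reserve: 43700 × cos²(39.5°) = 43700 × 0.5954 = 26020 km².
True area of sea: 343000 × cos²(3.6°) = 343000 × 0.9961 = 341600 km².
Ratio = 26020 / 341600 ≈ 0.0762.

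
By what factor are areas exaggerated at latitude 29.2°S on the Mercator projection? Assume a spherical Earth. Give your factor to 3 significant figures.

1.31

The Mercator projection is conformal; its linear scale factor is the same in every direction and equals sec φ = 1/cos φ.
Areal scale = k² = sec²φ = 1/cos²(29.2°) = 1/0.8729² = 1.312.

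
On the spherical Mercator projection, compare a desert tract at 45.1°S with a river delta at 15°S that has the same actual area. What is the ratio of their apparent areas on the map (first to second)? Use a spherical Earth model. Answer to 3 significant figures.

1.87

Mercator areal scale is sec²φ.
At 45.1°: sec²(45.1°) = 1/0.7059² = 2.007.
At 15°: sec²(15°) = 1/0.9659² = 1.072.
Ratio = 2.007/1.072 = cos²(15°)/cos²(45.1°) ≈ 1.87.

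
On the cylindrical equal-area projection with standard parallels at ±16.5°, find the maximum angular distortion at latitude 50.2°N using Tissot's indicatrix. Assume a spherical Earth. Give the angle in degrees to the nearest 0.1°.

45.1°

A cylindrical equal-area projection with standard parallel φ₀ has meridian scale h = cos φ / cos φ₀ and parallel scale k = cos φ₀ / cos φ (so areas are preserved, h·k = 1).
At 50.2°: h = 0.6676, k = 1.498; principal scales a = 1.498, b = 0.6676.
sin(ω/2) = (a − b)/(a + b) = 0.8303/2.166 = 0.3834, so ω = 2 arcsin(0.3834) ≈ 45.1°.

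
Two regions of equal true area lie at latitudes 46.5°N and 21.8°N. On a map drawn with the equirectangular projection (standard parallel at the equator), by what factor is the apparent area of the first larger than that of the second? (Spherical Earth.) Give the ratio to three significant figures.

1.35

For the equirectangular projection with φ₀ = 0 (plate carrée), h = 1 along meridians and k = sec φ along parallels.
Areal scale at 46.5°: h·k = 1.000 × 1.453 = 1.453.
Areal scale at 21.8°: h·k = 1.000 × 1.077 = 1.077.
Ratio = 1.453/1.077 ≈ 1.35.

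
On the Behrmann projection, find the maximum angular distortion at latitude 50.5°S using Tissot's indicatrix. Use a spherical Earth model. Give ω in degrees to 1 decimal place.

Behrmann is a cylindrical equal-area projection with standard parallels at ±30°. A cylindrical equal-area projection with standard parallel φ₀ has meridian scale h = cos φ / cos φ₀ and parallel scale k = cos φ₀ / cos φ (so areas are preserved, h·k = 1).
At 50.5°: h = 0.7345, k = 1.362; principal scales a = 1.362, b = 0.7345.
sin(ω/2) = (a − b)/(a + b) = 0.6270/2.096 = 0.2992, so ω = 2 arcsin(0.2992) ≈ 34.8°.

34.8°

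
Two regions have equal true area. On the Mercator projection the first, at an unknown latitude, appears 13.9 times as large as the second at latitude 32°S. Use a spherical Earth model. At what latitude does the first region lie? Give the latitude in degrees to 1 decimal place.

Mercator areal scale is sec²φ, so apparent-area ratio = sec²φ₁ / sec²φ₂ = cos²φ₂ / cos²φ₁.
cos²φ₂ / cos²φ₁ = 13.9  ⇒  cos φ₁ = cos 32° / √13.9 = 0.8480/3.728 = 0.2275.
φ₁ = arccos(0.2275) ≈ 76.9°.

76.9°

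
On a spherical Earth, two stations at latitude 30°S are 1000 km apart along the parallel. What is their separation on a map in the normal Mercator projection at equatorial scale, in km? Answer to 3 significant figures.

For Mercator, h = k = sec φ (a conformal cylindrical projection has a single point scale, 1/cos φ).
Along the parallel, k = sec 30° = 1/0.8660 = 1.155.
Map distance = 1000 × 1.155 ≈ 1150 km.

1150 km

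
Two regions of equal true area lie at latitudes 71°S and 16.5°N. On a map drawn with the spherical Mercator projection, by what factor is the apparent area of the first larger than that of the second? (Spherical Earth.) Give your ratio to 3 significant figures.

On Mercator, area is exaggerated by sec²φ = 1/cos²φ.
At 71°: sec²(71°) = 1/0.3256² = 9.434.
At 16.5°: sec²(16.5°) = 1/0.9588² = 1.088.
Ratio = 9.434/1.088 = cos²(16.5°)/cos²(71°) ≈ 8.67.

8.67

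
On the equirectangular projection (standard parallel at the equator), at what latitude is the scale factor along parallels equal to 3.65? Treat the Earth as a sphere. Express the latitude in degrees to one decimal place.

Plate carrée: h = 1, k = sec φ along parallels.
sec φ = 3.65  ⇒  cos φ = 0.2740  ⇒  φ ≈ 74.1°.

74.1°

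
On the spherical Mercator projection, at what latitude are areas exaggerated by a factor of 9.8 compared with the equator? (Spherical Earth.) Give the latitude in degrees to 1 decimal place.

71.4°

Mercator areal scale is sec²φ.
sec²φ = 9.8  ⇒  cos²φ = 0.1020  ⇒  cos φ = 0.3194.
φ = arccos(0.3194) ≈ 71.4°.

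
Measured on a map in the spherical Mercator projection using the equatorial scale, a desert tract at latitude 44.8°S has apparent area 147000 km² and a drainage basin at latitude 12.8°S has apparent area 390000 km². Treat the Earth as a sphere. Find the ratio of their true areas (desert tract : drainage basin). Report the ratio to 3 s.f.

0.200

Since Mercator area scale is 1/cos²φ, the true area equals the apparent area multiplied by cos²φ.
True area of desert tract: 147000 × cos²(44.8°) = 147000 × 0.5035 = 74010 km².
True area of drainage basin: 390000 × cos²(12.8°) = 390000 × 0.9509 = 370900 km².
Ratio = 74010 / 370900 ≈ 0.200.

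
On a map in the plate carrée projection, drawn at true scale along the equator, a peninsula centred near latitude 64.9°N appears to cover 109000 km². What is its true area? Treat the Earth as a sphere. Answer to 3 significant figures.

In the plate carrée (x = Rλ, y = Rφ), meridians are true-scale (h = 1) and parallels are stretched by k = sec φ.
Areal scale = h·k = 1 × sec φ; at 64.9°, h = 1.000, k = 2.357, so h·k = 2.357.
True area = apparent / (areal scale) = 109000 / 2.357 ≈ 46200 km².

46200 km²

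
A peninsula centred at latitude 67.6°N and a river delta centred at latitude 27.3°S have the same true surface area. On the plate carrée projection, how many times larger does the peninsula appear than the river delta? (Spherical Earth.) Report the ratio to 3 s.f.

In the plate carrée (x = Rλ, y = Rφ), meridians are true-scale (h = 1) and parallels are stretched by k = sec φ.
Areal scale at 67.6°: h·k = 1.000 × 2.624 = 2.624.
Areal scale at 27.3°: h·k = 1.000 × 1.125 = 1.125.
Ratio = 2.624/1.125 ≈ 2.33.

2.33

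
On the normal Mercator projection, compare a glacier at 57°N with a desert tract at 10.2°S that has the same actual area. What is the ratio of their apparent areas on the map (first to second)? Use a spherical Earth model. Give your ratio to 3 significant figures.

3.27

On Mercator, area is exaggerated by sec²φ = 1/cos²φ.
At 57°: sec²(57°) = 1/0.5446² = 3.371.
At 10.2°: sec²(10.2°) = 1/0.9842² = 1.032.
Ratio = 3.371/1.032 = cos²(10.2°)/cos²(57°) ≈ 3.27.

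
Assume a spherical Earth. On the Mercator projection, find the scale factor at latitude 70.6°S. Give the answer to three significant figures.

3.01

The Mercator projection is conformal; its linear scale factor is the same in every direction and equals sec φ = 1/cos φ.
k = 1/cos 70.6° = 1/0.3322 = 3.011.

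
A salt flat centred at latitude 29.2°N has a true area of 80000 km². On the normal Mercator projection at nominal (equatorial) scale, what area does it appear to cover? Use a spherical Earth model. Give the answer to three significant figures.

The Mercator projection is conformal; its linear scale factor is the same in every direction and equals sec φ = 1/cos φ.
Areal scale = k² = sec²φ = 1/cos²(29.2°) = 1/0.8729² = 1.312.
Apparent area = 80000 × 1.312 ≈ 105000 km².

105000 km²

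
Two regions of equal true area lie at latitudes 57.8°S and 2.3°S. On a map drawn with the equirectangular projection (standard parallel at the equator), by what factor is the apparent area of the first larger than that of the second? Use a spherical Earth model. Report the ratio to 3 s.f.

Plate carrée maps x = Rλ, y = Rφ. The meridian scale is h = 1 and the parallel scale is k = 1/cos φ = sec φ.
Areal scale at 57.8°: h·k = 1.000 × 1.877 = 1.877.
Areal scale at 2.3°: h·k = 1.000 × 1.001 = 1.001.
Ratio = 1.877/1.001 ≈ 1.88.

1.88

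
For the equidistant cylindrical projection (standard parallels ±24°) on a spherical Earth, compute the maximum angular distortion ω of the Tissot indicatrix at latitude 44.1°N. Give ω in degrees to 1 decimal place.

In the equirectangular projection with standard parallel φ₀ = 24° (x = Rλ cos φ₀, y = Rφ), meridians are true-scale (h = 1) and the parallel scale is k = cos φ₀ / cos φ.
At 44.1°: h = 1.000, k = 1.272; principal scales a = 1.272, b = 1.000.
sin(ω/2) = (a − b)/(a + b) = 0.2721/2.272 = 0.1198, so ω = 2 arcsin(0.1198) ≈ 13.8°.

13.8°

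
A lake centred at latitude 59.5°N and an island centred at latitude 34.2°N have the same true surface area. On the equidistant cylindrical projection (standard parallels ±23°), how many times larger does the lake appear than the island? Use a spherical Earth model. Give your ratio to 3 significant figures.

With standard parallel φ₀ = 23°, the equirectangular projection gives x = Rλ cos φ₀, y = Rφ, so h = 1 and k = cos 23° / cos φ.
Areal scale at 59.5°: h·k = 1.000 × 1.814 = 1.814.
Areal scale at 34.2°: h·k = 1.000 × 1.113 = 1.113.
Ratio = 1.814/1.113 ≈ 1.63.

1.63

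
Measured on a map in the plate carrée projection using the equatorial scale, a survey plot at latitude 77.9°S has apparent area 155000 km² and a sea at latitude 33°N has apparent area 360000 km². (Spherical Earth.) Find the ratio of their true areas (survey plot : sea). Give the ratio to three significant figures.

Plate carrée has h = 1 and k = sec φ, giving areal scale sec φ; true area = (apparent area) · cos φ.
True area of survey plot: 155000 × cos(77.9°) = 155000 × 0.2096 = 32490 km².
True area of sea: 360000 × cos(33°) = 360000 × 0.8387 = 301900 km².
Ratio = 32490 / 301900 ≈ 0.108.

0.108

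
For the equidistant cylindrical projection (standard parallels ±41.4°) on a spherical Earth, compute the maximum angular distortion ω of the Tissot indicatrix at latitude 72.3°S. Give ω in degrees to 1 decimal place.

The equidistant cylindrical projection with φ₀ = 41.4° has h = 1 (meridians true) and k = cos φ₀ / cos φ along parallels.
At 72.3°: h = 1.000, k = 2.467; principal scales a = 2.467, b = 1.000.
sin(ω/2) = (a − b)/(a + b) = 1.467/3.467 = 0.4232, so ω = 2 arcsin(0.4232) ≈ 50.1°.

50.1°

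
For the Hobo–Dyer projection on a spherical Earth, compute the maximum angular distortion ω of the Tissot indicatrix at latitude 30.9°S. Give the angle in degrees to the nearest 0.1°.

Hobo–Dyer is a cylindrical equal-area projection with standard parallels at ±37.5°. A cylindrical equal-area projection with standard parallel φ₀ has meridian scale h = cos φ / cos φ₀ and parallel scale k = cos φ₀ / cos φ (so areas are preserved, h·k = 1).
At 30.9°: h = 1.082, k = 0.9246; principal scales a = 1.082, b = 0.9246.
sin(ω/2) = (a − b)/(a + b) = 0.1570/2.006 = 0.07825, so ω = 2 arcsin(0.07825) ≈ 9.0°.

9.0°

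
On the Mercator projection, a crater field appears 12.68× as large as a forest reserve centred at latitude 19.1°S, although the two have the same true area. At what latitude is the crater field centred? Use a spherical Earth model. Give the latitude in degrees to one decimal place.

74.6°

Mercator areal scale is sec²φ, so apparent-area ratio = sec²φ₁ / sec²φ₂ = cos²φ₂ / cos²φ₁.
cos²φ₂ / cos²φ₁ = 12.68  ⇒  cos φ₁ = cos 19.1° / √12.68 = 0.9449/3.561 = 0.2654.
φ₁ = arccos(0.2654) ≈ 74.6°.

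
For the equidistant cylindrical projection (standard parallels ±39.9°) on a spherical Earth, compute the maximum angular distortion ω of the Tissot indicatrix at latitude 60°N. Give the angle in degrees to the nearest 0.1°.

In the equirectangular projection with standard parallel φ₀ = 39.9° (x = Rλ cos φ₀, y = Rφ), meridians are true-scale (h = 1) and the parallel scale is k = cos φ₀ / cos φ.
At 60°: h = 1.000, k = 1.534; principal scales a = 1.534, b = 1.000.
sin(ω/2) = (a − b)/(a + b) = 0.5343/2.534 = 0.2108, so ω = 2 arcsin(0.2108) ≈ 24.3°.

24.3°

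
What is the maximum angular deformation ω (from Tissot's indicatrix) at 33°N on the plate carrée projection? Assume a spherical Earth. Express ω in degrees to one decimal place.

For the equirectangular projection with φ₀ = 0 (plate carrée), h = 1 along meridians and k = sec φ along parallels.
At 33°: h = 1.000, k = 1.192; principal scales a = 1.192, b = 1.000.
sin(ω/2) = (a − b)/(a + b) = 0.1924/2.192 = 0.08774, so ω = 2 arcsin(0.08774) ≈ 10.1°.

10.1°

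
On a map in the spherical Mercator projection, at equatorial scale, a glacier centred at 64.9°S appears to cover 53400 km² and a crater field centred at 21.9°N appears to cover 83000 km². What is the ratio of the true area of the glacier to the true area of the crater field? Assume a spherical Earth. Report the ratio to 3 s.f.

On Mercator the areal scale is sec²φ, so true area = apparent × cos²φ.
True area of glacier: 53400 × cos²(64.9°) = 53400 × 0.1799 = 9609 km².
True area of crater field: 83000 × cos²(21.9°) = 83000 × 0.8609 = 71450 km².
Ratio = 9609 / 71450 ≈ 0.134.

0.134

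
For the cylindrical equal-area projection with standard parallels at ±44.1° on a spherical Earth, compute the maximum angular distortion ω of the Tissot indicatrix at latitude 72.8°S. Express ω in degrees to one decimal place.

90.5°

A cylindrical equal-area projection with standard parallel φ₀ has meridian scale h = cos φ / cos φ₀ and parallel scale k = cos φ₀ / cos φ (so areas are preserved, h·k = 1).
At 72.8°: h = 0.4118, k = 2.428; principal scales a = 2.428, b = 0.4118.
sin(ω/2) = (a − b)/(a + b) = 2.017/2.840 = 0.7100, so ω = 2 arcsin(0.7100) ≈ 90.5°.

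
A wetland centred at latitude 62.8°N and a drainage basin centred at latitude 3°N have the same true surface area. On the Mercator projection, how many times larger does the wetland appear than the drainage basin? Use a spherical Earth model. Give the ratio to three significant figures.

On Mercator, area is exaggerated by sec²φ = 1/cos²φ.
At 62.8°: sec²(62.8°) = 1/0.4571² = 4.786.
At 3°: sec²(3°) = 1/0.9986² = 1.003.
Ratio = 4.786/1.003 = cos²(3°)/cos²(62.8°) ≈ 4.77.

4.77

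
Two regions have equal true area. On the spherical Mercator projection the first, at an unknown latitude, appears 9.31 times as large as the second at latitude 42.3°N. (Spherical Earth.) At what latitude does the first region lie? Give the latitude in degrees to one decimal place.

For equal true areas on Mercator, apparent areas scale as sec²φ, so the ratio is cos²φ₂ / cos²φ₁.
cos²φ₂ / cos²φ₁ = 9.31  ⇒  cos φ₁ = cos 42.3° / √9.31 = 0.7396/3.051 = 0.2424.
φ₁ = arccos(0.2424) ≈ 76.0°.

76.0°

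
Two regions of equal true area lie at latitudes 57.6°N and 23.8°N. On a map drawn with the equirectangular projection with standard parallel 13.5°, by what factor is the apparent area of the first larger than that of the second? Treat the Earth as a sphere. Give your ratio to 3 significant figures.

1.71

In the equirectangular projection with standard parallel φ₀ = 13.5° (x = Rλ cos φ₀, y = Rφ), meridians are true-scale (h = 1) and the parallel scale is k = cos φ₀ / cos φ.
Areal scale at 57.6°: h·k = 1.000 × 1.815 = 1.815.
Areal scale at 23.8°: h·k = 1.000 × 1.063 = 1.063.
Ratio = 1.815/1.063 ≈ 1.71.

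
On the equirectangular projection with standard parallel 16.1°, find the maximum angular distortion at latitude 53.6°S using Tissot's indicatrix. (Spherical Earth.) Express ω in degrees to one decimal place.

27.3°

The equidistant cylindrical projection with φ₀ = 16.1° has h = 1 (meridians true) and k = cos φ₀ / cos φ along parallels.
At 53.6°: h = 1.000, k = 1.619; principal scales a = 1.619, b = 1.000.
sin(ω/2) = (a − b)/(a + b) = 0.6191/2.619 = 0.2364, so ω = 2 arcsin(0.2364) ≈ 27.3°.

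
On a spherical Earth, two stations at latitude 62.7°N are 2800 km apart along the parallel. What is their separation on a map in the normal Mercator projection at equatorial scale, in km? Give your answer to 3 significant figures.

Mercator is conformal, so the point scale is isotropic: h = k = sec φ = 1/cos φ.
Along the parallel, k = sec 62.7° = 1/0.4586 = 2.180.
Map distance = 2800 × 2.180 ≈ 6100 km.

6100 km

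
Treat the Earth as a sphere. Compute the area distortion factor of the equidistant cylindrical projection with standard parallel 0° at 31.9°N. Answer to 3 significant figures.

For the equirectangular projection with φ₀ = 0 (plate carrée), h = 1 along meridians and k = sec φ along parallels.
Areal scale = h·k = 1 × sec φ; at 31.9°, h = 1.000, k = 1.178, so h·k = 1.178.

1.18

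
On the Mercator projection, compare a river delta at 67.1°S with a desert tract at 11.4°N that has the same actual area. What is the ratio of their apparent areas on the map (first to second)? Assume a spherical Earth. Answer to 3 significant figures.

6.35

On Mercator, area is exaggerated by sec²φ = 1/cos²φ.
At 67.1°: sec²(67.1°) = 1/0.3891² = 6.604.
At 11.4°: sec²(11.4°) = 1/0.9803² = 1.041.
Ratio = 6.604/1.041 = cos²(11.4°)/cos²(67.1°) ≈ 6.35.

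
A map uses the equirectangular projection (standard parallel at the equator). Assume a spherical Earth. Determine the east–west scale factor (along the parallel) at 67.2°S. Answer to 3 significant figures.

2.58

In the plate carrée (x = Rλ, y = Rφ), meridians are true-scale (h = 1) and parallels are stretched by k = sec φ.
k = 1/cos 67.2° = 1/0.3875 = 2.581.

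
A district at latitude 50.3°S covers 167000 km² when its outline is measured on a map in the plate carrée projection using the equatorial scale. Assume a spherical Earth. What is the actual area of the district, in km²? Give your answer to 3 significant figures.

107000 km²

In the plate carrée (x = Rλ, y = Rφ), meridians are true-scale (h = 1) and parallels are stretched by k = sec φ.
Areal scale = h·k = 1 × sec φ; at 50.3°, h = 1.000, k = 1.566, so h·k = 1.566.
True area = apparent / (areal scale) = 167000 / 1.566 ≈ 107000 km².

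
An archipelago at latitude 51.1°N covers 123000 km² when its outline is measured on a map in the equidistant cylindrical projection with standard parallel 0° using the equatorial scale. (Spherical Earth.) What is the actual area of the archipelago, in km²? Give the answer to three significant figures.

77200 km²

Plate carrée maps x = Rλ, y = Rφ. The meridian scale is h = 1 and the parallel scale is k = 1/cos φ = sec φ.
Areal scale = h·k = 1 × sec φ; at 51.1°, h = 1.000, k = 1.592, so h·k = 1.592.
True area = apparent / (areal scale) = 123000 / 1.592 ≈ 77200 km².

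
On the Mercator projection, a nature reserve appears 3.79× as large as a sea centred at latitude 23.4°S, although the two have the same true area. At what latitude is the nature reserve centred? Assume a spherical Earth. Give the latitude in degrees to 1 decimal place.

For equal true areas on Mercator, apparent areas scale as sec²φ, so the ratio is cos²φ₂ / cos²φ₁.
cos²φ₂ / cos²φ₁ = 3.79  ⇒  cos φ₁ = cos 23.4° / √3.79 = 0.9178/1.947 = 0.4714.
φ₁ = arccos(0.4714) ≈ 61.9°.

61.9°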